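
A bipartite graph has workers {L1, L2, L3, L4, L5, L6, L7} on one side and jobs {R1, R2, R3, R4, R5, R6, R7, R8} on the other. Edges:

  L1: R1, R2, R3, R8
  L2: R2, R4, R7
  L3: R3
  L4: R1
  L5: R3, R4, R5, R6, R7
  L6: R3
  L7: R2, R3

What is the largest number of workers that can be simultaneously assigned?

6

Unit-capacity flow: source→left, listed edges, right→sink; max matching = max flow.
Augmenting path L1→R1 (+1); matched 1.
Augmenting path L2→R2 (+1); matched 2.
Augmenting path L3→R3 (+1); matched 3.
Augmenting path L5→R4 (+1); matched 4.
Augmenting path L4→R1→L1→R8 (+1); matched 5.
Augmenting path L7→R2→L2→R7 (+1); matched 6.
No augmenting path remains; maximum matching = 6.
König certificate: {L1, L2, L4, L5, L7, R3} is a vertex cover of size 6 (every listed pair touches it), so no matching can be larger.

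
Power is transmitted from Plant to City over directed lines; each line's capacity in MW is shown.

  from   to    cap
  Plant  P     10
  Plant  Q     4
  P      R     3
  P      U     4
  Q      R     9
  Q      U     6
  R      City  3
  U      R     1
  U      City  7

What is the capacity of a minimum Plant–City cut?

Augment Plant→P→R→City: bottleneck 3, flow now 3.
Augment Plant→P→U→City: bottleneck 4, flow now 7.
Augment Plant→Q→U→City: bottleneck 3, flow now 10.
No augmenting path remains; maximum flow = 10.
By max-flow min-cut, the minimum cut capacity equals the max flow.
In the residual graph, reachable from Plant: {Plant, P, Q, R, U}.
Min-cut edges: R→City (3), U→City (7); capacity 3 + 7 = 10.

10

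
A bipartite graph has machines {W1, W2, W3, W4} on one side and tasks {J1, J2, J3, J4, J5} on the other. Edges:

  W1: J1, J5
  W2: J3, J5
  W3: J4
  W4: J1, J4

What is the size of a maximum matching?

Unit-capacity flow: source→left, listed edges, right→sink; max matching = max flow.
Augmenting path W1→J1 (+1); matched 1.
Augmenting path W2→J3 (+1); matched 2.
Augmenting path W3→J4 (+1); matched 3.
Augmenting path W4→J1→W1→J5 (+1); matched 4.
No augmenting path remains; maximum matching = 4.
König certificate: {W1, W2, W3, W4} is a vertex cover of size 4 (every listed pair touches it), so no matching can be larger.

4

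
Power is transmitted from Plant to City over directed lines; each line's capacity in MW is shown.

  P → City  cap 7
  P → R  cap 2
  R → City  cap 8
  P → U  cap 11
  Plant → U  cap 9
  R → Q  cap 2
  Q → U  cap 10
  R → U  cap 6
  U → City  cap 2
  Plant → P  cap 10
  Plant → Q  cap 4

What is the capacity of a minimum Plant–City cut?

Augment Plant→P→City: bottleneck 7, flow now 7.
Augment Plant→U→City: bottleneck 2, flow now 9.
Augment Plant→P→R→City: bottleneck 2, flow now 11.
No augmenting path remains; maximum flow = 11.
By max-flow min-cut, the minimum cut capacity equals the max flow.
In the residual graph, reachable from Plant: {Plant, P, Q, U}.
Min-cut edges: P→R (2), P→City (7), U→City (2); capacity 2 + 7 + 2 = 11.

11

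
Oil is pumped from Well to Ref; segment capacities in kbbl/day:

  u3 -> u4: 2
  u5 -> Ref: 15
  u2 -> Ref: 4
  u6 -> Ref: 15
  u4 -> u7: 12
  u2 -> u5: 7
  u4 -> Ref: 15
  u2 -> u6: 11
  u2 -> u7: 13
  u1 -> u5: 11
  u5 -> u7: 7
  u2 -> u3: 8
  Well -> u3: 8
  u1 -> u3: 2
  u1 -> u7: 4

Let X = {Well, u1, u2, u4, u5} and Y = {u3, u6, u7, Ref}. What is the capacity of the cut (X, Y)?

Edges leaving {Well, u1, u2, u4, u5}: Well→u3 (8), u1→u3 (2), u1→u7 (4), u2→u3 (8), u2→u6 (11), u2→u7 (13), u2→Ref (4), u4→u7 (12), u4→Ref (15), u5→u7 (7), u5→Ref (15).
Cut capacity = 8 + 2 + 4 + 8 + 11 + 13 + 4 + 12 + 15 + 7 + 15 = 99.

99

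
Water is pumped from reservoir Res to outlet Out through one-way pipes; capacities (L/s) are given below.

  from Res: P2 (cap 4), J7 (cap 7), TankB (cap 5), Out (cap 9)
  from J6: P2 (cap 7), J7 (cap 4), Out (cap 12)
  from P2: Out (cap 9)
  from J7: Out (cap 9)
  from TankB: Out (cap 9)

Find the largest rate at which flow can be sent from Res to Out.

25

Augment Res→Out: bottleneck 9, flow now 9.
Augment Res→P2→Out: bottleneck 4, flow now 13.
Augment Res→J7→Out: bottleneck 7, flow now 20.
Augment Res→TankB→Out: bottleneck 5, flow now 25.
No augmenting path remains; maximum flow = 25.
In the residual graph, reachable from Res: {Res}.
Min-cut edges: Res→P2 (4), Res→J7 (7), Res→TankB (5), Res→Out (9); capacity 4 + 7 + 5 + 9 = 25.
This cut is saturated, so no flow can exceed 25.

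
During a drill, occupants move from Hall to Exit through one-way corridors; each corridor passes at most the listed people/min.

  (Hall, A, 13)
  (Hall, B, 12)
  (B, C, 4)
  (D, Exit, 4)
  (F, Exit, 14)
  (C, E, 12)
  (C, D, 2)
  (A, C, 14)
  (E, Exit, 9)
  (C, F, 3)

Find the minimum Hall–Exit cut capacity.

Augment Hall→A→C→D→Exit: bottleneck 2, flow now 2.
Augment Hall→A→C→E→Exit: bottleneck 9, flow now 11.
Augment Hall→A→C→F→Exit: bottleneck 2, flow now 13.
Augment Hall→B→C→F→Exit: bottleneck 1, flow now 14.
No augmenting path remains; maximum flow = 14.
By max-flow min-cut, the minimum cut capacity equals the max flow.
In the residual graph, reachable from Hall: {Hall, A, B, C, E}.
Min-cut edges: C→D (2), C→F (3), E→Exit (9); capacity 2 + 3 + 9 = 14.

14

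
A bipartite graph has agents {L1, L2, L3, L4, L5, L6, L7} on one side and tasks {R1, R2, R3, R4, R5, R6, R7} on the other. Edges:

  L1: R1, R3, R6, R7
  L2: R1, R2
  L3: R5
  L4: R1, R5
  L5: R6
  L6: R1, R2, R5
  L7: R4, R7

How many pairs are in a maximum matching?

Unit-capacity flow: source→left, listed edges, right→sink; max matching = max flow.
Augmenting path L1→R1 (+1); matched 1.
Augmenting path L2→R2 (+1); matched 2.
Augmenting path L3→R5 (+1); matched 3.
Augmenting path L5→R6 (+1); matched 4.
Augmenting path L7→R4 (+1); matched 5.
Augmenting path L4→R1→L1→R3 (+1); matched 6.
No augmenting path remains; maximum matching = 6.
König certificate: {L1, L5, L7, R1, R2, R5} is a vertex cover of size 6 (every listed pair touches it), so no matching can be larger.

6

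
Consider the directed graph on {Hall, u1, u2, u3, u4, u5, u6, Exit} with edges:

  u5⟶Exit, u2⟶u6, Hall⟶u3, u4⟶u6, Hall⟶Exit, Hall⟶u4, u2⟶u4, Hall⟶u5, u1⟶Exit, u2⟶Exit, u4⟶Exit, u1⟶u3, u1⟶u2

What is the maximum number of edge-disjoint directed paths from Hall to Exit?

3

Assign every edge capacity 1; by Menger, the answer equals the max flow.
Path Hall→Exit (+1); total 1.
Path Hall→u4→Exit (+1); total 2.
Path Hall→u5→Exit (+1); total 3.
No residual Hall→Exit path; max flow = 3.
Certifying cut of size 3: {Hall→Exit, Hall→u4, Hall→u5}.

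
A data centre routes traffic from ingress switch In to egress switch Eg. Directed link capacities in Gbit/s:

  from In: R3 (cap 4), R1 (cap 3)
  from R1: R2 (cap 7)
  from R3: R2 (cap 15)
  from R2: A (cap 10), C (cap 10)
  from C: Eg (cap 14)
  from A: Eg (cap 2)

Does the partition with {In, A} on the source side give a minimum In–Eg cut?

No — its capacity is 9, but the minimum cut has capacity 7.

Given cut capacity: 3 + 4 + 2 = 9.
Augment In→R1→R2→C→Eg: bottleneck 3, flow now 3.
Augment In→R3→R2→C→Eg: bottleneck 4, flow now 7.
No augmenting path remains; maximum flow = 7.
In the residual graph, reachable from In: {In}.
Min-cut edges: In→R1 (3), In→R3 (4); capacity 3 + 4 = 7.
Cut capacity 9 exceeds the max flow 7, so it is not minimum.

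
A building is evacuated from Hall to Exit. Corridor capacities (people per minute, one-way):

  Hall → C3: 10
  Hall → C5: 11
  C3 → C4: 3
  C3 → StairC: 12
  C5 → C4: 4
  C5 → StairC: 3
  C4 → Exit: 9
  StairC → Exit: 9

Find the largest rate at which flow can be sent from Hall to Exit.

Augment Hall→C3→C4→Exit: bottleneck 3, flow now 3.
Augment Hall→C3→StairC→Exit: bottleneck 7, flow now 10.
Augment Hall→C5→C4→Exit: bottleneck 4, flow now 14.
Augment Hall→C5→StairC→Exit: bottleneck 2, flow now 16.
No augmenting path remains; maximum flow = 16.
In the residual graph, reachable from Hall: {Hall, C3, C5, StairC}.
Min-cut edges: C3→C4 (3), C5→C4 (4), StairC→Exit (9); capacity 3 + 4 + 9 = 16.
This cut is saturated, so no flow can exceed 16.

16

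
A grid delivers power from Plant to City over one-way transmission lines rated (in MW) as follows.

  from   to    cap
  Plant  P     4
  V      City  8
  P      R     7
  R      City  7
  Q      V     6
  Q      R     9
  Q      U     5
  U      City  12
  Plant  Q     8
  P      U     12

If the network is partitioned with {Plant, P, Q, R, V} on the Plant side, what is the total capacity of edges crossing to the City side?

32

Edges leaving {Plant, P, Q, R, V}: P→U (12), Q→U (5), R→City (7), V→City (8).
Cut capacity = 12 + 5 + 7 + 8 = 32.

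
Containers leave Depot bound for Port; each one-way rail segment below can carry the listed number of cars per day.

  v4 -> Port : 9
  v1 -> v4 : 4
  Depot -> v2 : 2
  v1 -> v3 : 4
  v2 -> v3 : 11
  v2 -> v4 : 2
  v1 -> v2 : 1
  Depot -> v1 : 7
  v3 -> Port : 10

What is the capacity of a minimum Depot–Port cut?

Augment Depot→v1→v3→Port: bottleneck 4, flow now 4.
Augment Depot→v1→v4→Port: bottleneck 3, flow now 7.
Augment Depot→v2→v3→Port: bottleneck 2, flow now 9.
No augmenting path remains; maximum flow = 9.
By max-flow min-cut, the minimum cut capacity equals the max flow.
In the residual graph, reachable from Depot: {Depot}.
Min-cut edges: Depot→v1 (7), Depot→v2 (2); capacity 7 + 2 = 9.

9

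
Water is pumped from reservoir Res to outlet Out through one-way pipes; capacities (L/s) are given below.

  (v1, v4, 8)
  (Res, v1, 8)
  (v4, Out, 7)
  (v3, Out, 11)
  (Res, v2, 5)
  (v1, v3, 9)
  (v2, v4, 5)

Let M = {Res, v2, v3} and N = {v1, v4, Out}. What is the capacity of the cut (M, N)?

Edges leaving {Res, v2, v3}: Res→v1 (8), v2→v4 (5), v3→Out (11).
Cut capacity = 8 + 5 + 11 = 24.

24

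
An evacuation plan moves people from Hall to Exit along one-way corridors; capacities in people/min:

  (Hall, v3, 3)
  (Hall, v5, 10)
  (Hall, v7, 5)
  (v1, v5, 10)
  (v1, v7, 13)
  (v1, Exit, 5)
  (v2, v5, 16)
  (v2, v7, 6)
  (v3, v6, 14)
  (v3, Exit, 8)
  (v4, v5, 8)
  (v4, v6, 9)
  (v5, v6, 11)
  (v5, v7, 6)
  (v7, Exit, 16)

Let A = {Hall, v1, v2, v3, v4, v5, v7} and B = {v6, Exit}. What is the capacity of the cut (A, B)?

63

Edges leaving {Hall, v1, v2, v3, v4, v5, v7}: v1→Exit (5), v3→v6 (14), v3→Exit (8), v4→v6 (9), v5→v6 (11), v7→Exit (16).
Cut capacity = 5 + 14 + 8 + 9 + 11 + 16 = 63.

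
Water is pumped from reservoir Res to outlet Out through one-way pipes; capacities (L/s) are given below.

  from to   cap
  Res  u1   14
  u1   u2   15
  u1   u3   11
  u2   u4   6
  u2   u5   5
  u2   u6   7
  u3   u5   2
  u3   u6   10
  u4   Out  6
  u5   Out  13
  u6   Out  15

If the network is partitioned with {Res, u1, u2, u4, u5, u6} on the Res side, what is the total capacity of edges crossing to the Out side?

45

Edges leaving {Res, u1, u2, u4, u5, u6}: u1→u3 (11), u4→Out (6), u5→Out (13), u6→Out (15).
Cut capacity = 11 + 6 + 13 + 15 = 45.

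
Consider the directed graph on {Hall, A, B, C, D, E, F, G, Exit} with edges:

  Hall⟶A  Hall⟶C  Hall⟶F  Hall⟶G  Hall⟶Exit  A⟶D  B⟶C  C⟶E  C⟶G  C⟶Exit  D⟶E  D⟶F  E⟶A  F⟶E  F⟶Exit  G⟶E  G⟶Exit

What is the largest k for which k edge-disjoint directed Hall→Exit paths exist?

Assign every edge capacity 1; by Menger, the answer equals the max flow.
Path Hall→Exit (+1); total 1.
Path Hall→C→Exit (+1); total 2.
Path Hall→F→Exit (+1); total 3.
Path Hall→G→Exit (+1); total 4.
No residual Hall→Exit path; max flow = 4.
Certifying cut of size 4: {F→Exit, Hall→C, Hall→Exit, Hall→G}.

4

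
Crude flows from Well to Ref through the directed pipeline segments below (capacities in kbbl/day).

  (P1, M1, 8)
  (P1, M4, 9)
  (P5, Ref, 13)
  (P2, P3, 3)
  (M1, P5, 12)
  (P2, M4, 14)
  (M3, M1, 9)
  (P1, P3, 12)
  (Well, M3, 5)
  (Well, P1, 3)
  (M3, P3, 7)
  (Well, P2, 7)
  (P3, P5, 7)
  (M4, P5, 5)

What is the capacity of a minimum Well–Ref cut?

Augment Well→P2→P3→P5→Ref: bottleneck 3, flow now 3.
Augment Well→P2→M4→P5→Ref: bottleneck 4, flow now 7.
Augment Well→P1→M1→P5→Ref: bottleneck 3, flow now 10.
Augment Well→M3→M1→P5→Ref: bottleneck 3, flow now 13.
No augmenting path remains; maximum flow = 13.
By max-flow min-cut, the minimum cut capacity equals the max flow.
In the residual graph, reachable from Well: {Well, P2, P1, M3, M1, P3, M4, P5}.
Min-cut edges: P5→Ref (13); capacity 13 = 13.

13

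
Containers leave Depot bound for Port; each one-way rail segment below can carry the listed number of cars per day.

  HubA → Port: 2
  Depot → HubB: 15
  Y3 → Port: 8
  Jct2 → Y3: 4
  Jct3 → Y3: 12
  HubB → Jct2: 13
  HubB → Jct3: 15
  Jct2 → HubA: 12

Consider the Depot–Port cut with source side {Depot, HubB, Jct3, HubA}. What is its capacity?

Edges leaving {Depot, HubB, Jct3, HubA}: HubB→Jct2 (13), Jct3→Y3 (12), HubA→Port (2).
Cut capacity = 13 + 12 + 2 = 27.

27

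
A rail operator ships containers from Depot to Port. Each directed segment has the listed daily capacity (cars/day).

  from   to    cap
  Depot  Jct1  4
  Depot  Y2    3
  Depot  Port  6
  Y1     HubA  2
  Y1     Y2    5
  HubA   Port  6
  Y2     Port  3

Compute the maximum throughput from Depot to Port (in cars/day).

Augment Depot→Port: bottleneck 6, flow now 6.
Augment Depot→Y2→Port: bottleneck 3, flow now 9.
No augmenting path remains; maximum flow = 9.
In the residual graph, reachable from Depot: {Depot, Jct1}.
Min-cut edges: Depot→Y2 (3), Depot→Port (6); capacity 3 + 6 = 9.
This cut is saturated, so no flow can exceed 9.

9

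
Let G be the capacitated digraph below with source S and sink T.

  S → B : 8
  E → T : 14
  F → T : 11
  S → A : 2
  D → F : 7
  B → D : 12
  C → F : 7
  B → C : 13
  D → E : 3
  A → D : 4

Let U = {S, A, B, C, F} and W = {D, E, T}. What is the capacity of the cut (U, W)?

Edges leaving {S, A, B, C, F}: A→D (4), B→D (12), F→T (11).
Cut capacity = 4 + 12 + 11 = 27.

27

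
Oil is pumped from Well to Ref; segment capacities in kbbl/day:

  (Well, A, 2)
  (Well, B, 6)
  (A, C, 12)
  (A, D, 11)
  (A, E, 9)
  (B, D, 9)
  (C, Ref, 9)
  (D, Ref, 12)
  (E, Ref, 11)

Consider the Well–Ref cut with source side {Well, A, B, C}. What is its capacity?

38

Edges leaving {Well, A, B, C}: A→D (11), A→E (9), B→D (9), C→Ref (9).
Cut capacity = 11 + 9 + 9 + 9 = 38.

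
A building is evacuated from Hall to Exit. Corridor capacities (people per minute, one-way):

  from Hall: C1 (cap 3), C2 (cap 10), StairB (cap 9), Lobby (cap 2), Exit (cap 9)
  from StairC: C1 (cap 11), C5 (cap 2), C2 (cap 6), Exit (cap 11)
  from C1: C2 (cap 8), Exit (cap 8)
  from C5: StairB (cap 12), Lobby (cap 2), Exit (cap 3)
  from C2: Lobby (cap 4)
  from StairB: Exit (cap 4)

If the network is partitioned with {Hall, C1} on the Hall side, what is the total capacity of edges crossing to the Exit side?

46

Edges leaving {Hall, C1}: Hall→C2 (10), Hall→StairB (9), Hall→Lobby (2), Hall→Exit (9), C1→C2 (8), C1→Exit (8).
Cut capacity = 10 + 9 + 2 + 9 + 8 + 8 = 46.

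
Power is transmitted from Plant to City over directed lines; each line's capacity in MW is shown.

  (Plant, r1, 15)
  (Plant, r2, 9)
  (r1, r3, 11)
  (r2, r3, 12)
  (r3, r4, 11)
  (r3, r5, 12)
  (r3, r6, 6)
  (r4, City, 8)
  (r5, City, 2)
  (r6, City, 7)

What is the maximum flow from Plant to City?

16

Augment Plant→r1→r3→r4→City: bottleneck 8, flow now 8.
Augment Plant→r1→r3→r5→City: bottleneck 2, flow now 10.
Augment Plant→r1→r3→r6→City: bottleneck 1, flow now 11.
Augment Plant→r2→r3→r6→City: bottleneck 5, flow now 16.
No augmenting path remains; maximum flow = 16.
In the residual graph, reachable from Plant: {Plant, r1, r2, r3, r4, r5}.
Min-cut edges: r3→r6 (6), r4→City (8), r5→City (2); capacity 6 + 8 + 2 = 16.
This cut is saturated, so no flow can exceed 16.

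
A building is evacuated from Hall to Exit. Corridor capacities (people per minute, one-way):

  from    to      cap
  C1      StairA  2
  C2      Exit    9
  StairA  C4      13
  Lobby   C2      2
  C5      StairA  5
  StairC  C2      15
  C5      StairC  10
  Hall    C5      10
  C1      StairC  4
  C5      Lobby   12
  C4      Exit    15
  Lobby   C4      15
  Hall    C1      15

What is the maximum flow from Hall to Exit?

Augment Hall→C5→StairA→C4→Exit: bottleneck 5, flow now 5.
Augment Hall→C5→StairC→C2→Exit: bottleneck 5, flow now 10.
Augment Hall→C1→StairA→C4→Exit: bottleneck 2, flow now 12.
Augment Hall→C1→StairC→C2→Exit: bottleneck 4, flow now 16.
No augmenting path remains; maximum flow = 16.
In the residual graph, reachable from Hall: {Hall, C1}.
Min-cut edges: Hall→C5 (10), C1→StairA (2), C1→StairC (4); capacity 10 + 2 + 4 = 16.
This cut is saturated, so no flow can exceed 16.

16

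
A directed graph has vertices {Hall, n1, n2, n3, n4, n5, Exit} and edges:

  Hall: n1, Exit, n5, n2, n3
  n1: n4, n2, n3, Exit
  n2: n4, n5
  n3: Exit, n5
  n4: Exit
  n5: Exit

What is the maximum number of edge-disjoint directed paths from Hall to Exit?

5

Assign every edge capacity 1; by Menger, the answer equals the max flow.
Path Hall→Exit (+1); total 1.
Path Hall→n1→Exit (+1); total 2.
Path Hall→n3→Exit (+1); total 3.
Path Hall→n5→Exit (+1); total 4.
Path Hall→n2→n4→Exit (+1); total 5.
No residual Hall→Exit path; max flow = 5.
Certifying cut of size 5: {Hall→Exit, Hall→n1, Hall→n2, Hall→n3, Hall→n5}.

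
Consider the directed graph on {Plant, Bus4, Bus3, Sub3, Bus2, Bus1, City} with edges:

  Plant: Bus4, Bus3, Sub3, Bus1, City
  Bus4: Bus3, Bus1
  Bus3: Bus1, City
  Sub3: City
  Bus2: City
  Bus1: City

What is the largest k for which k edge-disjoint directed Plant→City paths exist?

Assign every edge capacity 1; by Menger, the answer equals the max flow.
Path Plant→City (+1); total 1.
Path Plant→Bus3→City (+1); total 2.
Path Plant→Sub3→City (+1); total 3.
Path Plant→Bus1→City (+1); total 4.
No residual Plant→City path; max flow = 4.
Certifying cut of size 4: {Bus1→City, Bus3→City, Plant→City, Plant→Sub3}.

4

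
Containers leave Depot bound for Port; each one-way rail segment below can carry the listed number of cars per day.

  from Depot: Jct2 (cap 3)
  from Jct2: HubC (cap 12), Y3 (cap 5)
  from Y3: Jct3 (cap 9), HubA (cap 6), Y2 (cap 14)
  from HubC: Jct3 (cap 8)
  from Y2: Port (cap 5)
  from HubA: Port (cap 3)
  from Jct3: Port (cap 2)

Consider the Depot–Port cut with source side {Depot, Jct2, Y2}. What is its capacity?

22

Edges leaving {Depot, Jct2, Y2}: Jct2→Y3 (5), Jct2→HubC (12), Y2→Port (5).
Cut capacity = 5 + 12 + 5 = 22.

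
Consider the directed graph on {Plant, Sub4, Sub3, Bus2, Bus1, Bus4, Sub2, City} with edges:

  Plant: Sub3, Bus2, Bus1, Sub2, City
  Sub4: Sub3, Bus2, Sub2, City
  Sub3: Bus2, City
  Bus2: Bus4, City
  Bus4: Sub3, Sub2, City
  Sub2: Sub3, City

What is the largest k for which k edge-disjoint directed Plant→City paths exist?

4

Assign every edge capacity 1; by Menger, the answer equals the max flow.
Path Plant→City (+1); total 1.
Path Plant→Sub3→City (+1); total 2.
Path Plant→Bus2→City (+1); total 3.
Path Plant→Sub2→City (+1); total 4.
No residual Plant→City path; max flow = 4.
Certifying cut of size 4: {Plant→Bus2, Plant→City, Plant→Sub2, Plant→Sub3}.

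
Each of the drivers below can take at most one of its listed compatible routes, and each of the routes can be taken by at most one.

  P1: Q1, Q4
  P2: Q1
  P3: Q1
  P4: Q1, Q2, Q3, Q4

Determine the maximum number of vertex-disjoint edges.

3

Unit-capacity flow: source→left, listed edges, right→sink; max matching = max flow.
Augmenting path P1→Q1 (+1); matched 1.
Augmenting path P4→Q2 (+1); matched 2.
Augmenting path P2→Q1→P1→Q4 (+1); matched 3.
No augmenting path remains; maximum matching = 3.
König certificate: {P1, P4, Q1} is a vertex cover of size 3 (every listed pair touches it), so no matching can be larger.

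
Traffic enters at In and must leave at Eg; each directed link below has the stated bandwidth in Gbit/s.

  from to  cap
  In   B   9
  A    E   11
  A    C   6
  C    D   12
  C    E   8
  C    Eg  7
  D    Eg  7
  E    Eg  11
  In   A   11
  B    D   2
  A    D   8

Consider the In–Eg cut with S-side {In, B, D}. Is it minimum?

No — its capacity is 18, but the minimum cut has capacity 13.

Given cut capacity: 11 + 7 = 18.
Augment In→A→C→Eg: bottleneck 6, flow now 6.
Augment In→A→D→Eg: bottleneck 5, flow now 11.
Augment In→B→D→Eg: bottleneck 2, flow now 13.
No augmenting path remains; maximum flow = 13.
In the residual graph, reachable from In: {In, B}.
Min-cut edges: In→A (11), B→D (2); capacity 11 + 2 = 13.
Cut capacity 18 exceeds the max flow 13, so it is not minimum.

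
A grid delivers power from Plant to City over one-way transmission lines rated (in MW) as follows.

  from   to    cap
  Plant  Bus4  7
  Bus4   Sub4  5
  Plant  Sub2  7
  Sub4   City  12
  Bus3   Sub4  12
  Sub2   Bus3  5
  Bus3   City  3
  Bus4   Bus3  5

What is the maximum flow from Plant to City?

Augment Plant→Sub2→Bus3→City: bottleneck 3, flow now 3.
Augment Plant→Bus4→Sub4→City: bottleneck 5, flow now 8.
Augment Plant→Sub2→Bus3→Sub4→City: bottleneck 2, flow now 10.
Augment Plant→Bus4→Bus3→Sub4→City: bottleneck 2, flow now 12.
No augmenting path remains; maximum flow = 12.
In the residual graph, reachable from Plant: {Plant, Sub2}.
Min-cut edges: Plant→Bus4 (7), Sub2→Bus3 (5); capacity 7 + 5 = 12.
This cut is saturated, so no flow can exceed 12.

12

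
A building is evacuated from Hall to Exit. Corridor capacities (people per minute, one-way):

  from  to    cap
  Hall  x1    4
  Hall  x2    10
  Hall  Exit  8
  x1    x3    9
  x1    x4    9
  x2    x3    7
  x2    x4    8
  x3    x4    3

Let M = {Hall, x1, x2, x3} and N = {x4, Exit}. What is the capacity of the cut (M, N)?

28

Edges leaving {Hall, x1, x2, x3}: Hall→Exit (8), x1→x4 (9), x2→x4 (8), x3→x4 (3).
Cut capacity = 8 + 9 + 8 + 3 = 28.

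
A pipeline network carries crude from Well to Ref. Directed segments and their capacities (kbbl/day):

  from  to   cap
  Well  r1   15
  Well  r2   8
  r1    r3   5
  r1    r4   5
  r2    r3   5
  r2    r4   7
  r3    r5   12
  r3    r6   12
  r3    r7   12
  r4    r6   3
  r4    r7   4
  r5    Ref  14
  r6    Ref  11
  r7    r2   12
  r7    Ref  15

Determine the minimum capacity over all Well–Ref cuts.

17

Augment Well→r1→r3→r5→Ref: bottleneck 5, flow now 5.
Augment Well→r1→r4→r6→Ref: bottleneck 3, flow now 8.
Augment Well→r1→r4→r7→Ref: bottleneck 2, flow now 10.
Augment Well→r2→r3→r5→Ref: bottleneck 5, flow now 15.
Augment Well→r2→r4→r7→Ref: bottleneck 2, flow now 17.
No augmenting path remains; maximum flow = 17.
By max-flow min-cut, the minimum cut capacity equals the max flow.
In the residual graph, reachable from Well: {Well, r1, r2, r4}.
Min-cut edges: r1→r3 (5), r2→r3 (5), r4→r6 (3), r4→r7 (4); capacity 5 + 5 + 3 + 4 = 17.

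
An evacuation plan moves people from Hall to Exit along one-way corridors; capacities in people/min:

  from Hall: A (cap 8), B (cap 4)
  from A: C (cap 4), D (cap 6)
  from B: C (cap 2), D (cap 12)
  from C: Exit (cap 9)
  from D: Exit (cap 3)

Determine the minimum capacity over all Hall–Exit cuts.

9

Augment Hall→A→C→Exit: bottleneck 4, flow now 4.
Augment Hall→A→D→Exit: bottleneck 3, flow now 7.
Augment Hall→B→C→Exit: bottleneck 2, flow now 9.
No augmenting path remains; maximum flow = 9.
By max-flow min-cut, the minimum cut capacity equals the max flow.
In the residual graph, reachable from Hall: {Hall, A, B, D}.
Min-cut edges: A→C (4), B→C (2), D→Exit (3); capacity 4 + 2 + 3 = 9.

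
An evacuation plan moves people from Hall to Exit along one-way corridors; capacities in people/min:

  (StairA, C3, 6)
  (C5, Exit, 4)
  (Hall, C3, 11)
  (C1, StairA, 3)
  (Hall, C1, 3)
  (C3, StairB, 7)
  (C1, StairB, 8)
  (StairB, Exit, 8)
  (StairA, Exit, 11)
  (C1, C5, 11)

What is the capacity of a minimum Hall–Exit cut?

10

Augment Hall→C1→StairB→Exit: bottleneck 3, flow now 3.
Augment Hall→C3→StairB→Exit: bottleneck 5, flow now 8.
Augment Hall→C3→StairB→C1→C5→Exit: bottleneck 2, flow now 10. (uses reverse residual edge)
No augmenting path remains; maximum flow = 10.
By max-flow min-cut, the minimum cut capacity equals the max flow.
In the residual graph, reachable from Hall: {Hall, C3}.
Min-cut edges: Hall→C1 (3), C3→StairB (7); capacity 3 + 7 = 10.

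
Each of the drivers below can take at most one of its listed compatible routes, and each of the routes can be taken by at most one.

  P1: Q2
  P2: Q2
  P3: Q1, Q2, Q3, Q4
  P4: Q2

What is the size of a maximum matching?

2

Unit-capacity flow: source→left, listed edges, right→sink; max matching = max flow.
Augmenting path P1→Q2 (+1); matched 1.
Augmenting path P3→Q1 (+1); matched 2.
No augmenting path remains; maximum matching = 2.
König certificate: {P3, Q2} is a vertex cover of size 2 (every listed pair touches it), so no matching can be larger.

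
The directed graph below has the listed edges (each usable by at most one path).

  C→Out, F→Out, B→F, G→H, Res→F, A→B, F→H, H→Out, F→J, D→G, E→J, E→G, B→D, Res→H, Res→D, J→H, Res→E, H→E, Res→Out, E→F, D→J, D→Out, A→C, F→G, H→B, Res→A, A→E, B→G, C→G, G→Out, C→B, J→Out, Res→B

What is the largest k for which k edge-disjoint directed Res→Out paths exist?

Assign every edge capacity 1; by Menger, the answer equals the max flow.
Path Res→Out (+1); total 1.
Path Res→D→Out (+1); total 2.
Path Res→F→Out (+1); total 3.
Path Res→H→Out (+1); total 4.
Path Res→A→C→Out (+1); total 5.
Path Res→B→G→Out (+1); total 6.
Path Res→E→J→Out (+1); total 7.
No residual Res→Out path; max flow = 7.
Certifying cut of size 7: {Res→A, Res→B, Res→D, Res→E, Res→F, Res→H, Res→Out}.

7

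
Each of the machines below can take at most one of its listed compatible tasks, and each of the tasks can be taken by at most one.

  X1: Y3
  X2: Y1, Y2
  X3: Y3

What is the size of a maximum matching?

Unit-capacity flow: source→left, listed edges, right→sink; max matching = max flow.
Augmenting path X1→Y3 (+1); matched 1.
Augmenting path X2→Y1 (+1); matched 2.
No augmenting path remains; maximum matching = 2.
König certificate: {X2, Y3} is a vertex cover of size 2 (every listed pair touches it), so no matching can be larger.

2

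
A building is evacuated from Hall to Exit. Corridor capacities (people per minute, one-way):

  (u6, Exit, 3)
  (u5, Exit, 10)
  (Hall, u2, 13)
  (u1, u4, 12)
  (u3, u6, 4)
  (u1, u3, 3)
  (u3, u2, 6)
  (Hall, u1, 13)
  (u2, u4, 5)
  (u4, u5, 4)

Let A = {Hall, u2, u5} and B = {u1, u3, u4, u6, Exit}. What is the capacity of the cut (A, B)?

28

Edges leaving {Hall, u2, u5}: Hall→u1 (13), u2→u4 (5), u5→Exit (10).
Cut capacity = 13 + 5 + 10 = 28.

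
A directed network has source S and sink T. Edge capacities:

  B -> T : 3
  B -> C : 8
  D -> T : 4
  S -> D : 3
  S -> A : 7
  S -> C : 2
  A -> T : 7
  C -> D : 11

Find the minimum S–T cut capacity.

11

Augment S→A→T: bottleneck 7, flow now 7.
Augment S→D→T: bottleneck 3, flow now 10.
Augment S→C→D→T: bottleneck 1, flow now 11.
No augmenting path remains; maximum flow = 11.
By max-flow min-cut, the minimum cut capacity equals the max flow.
In the residual graph, reachable from S: {S, C, D}.
Min-cut edges: S→A (7), D→T (4); capacity 7 + 4 = 11.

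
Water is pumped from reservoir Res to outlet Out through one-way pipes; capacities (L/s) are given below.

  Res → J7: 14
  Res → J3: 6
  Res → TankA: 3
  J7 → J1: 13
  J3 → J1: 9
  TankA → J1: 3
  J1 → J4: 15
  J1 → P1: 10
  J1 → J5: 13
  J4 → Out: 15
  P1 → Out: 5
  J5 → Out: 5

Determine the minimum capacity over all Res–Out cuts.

Augment Res→J7→J1→J4→Out: bottleneck 13, flow now 13.
Augment Res→J3→J1→J4→Out: bottleneck 2, flow now 15.
Augment Res→J3→J1→P1→Out: bottleneck 4, flow now 19.
Augment Res→TankA→J1→P1→Out: bottleneck 1, flow now 20.
Augment Res→TankA→J1→J5→Out: bottleneck 2, flow now 22.
No augmenting path remains; maximum flow = 22.
By max-flow min-cut, the minimum cut capacity equals the max flow.
In the residual graph, reachable from Res: {Res, J7}.
Min-cut edges: Res→J3 (6), Res→TankA (3), J7→J1 (13); capacity 6 + 3 + 13 = 22.

22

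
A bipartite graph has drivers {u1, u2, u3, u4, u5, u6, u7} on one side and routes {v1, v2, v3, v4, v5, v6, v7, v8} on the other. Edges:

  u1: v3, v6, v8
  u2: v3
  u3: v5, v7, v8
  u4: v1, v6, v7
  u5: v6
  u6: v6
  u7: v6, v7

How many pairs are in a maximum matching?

6

Unit-capacity flow: source→left, listed edges, right→sink; max matching = max flow.
Augmenting path u1→v3 (+1); matched 1.
Augmenting path u3→v5 (+1); matched 2.
Augmenting path u4→v1 (+1); matched 3.
Augmenting path u5→v6 (+1); matched 4.
Augmenting path u7→v7 (+1); matched 5.
Augmenting path u2→v3→u1→v8 (+1); matched 6.
No augmenting path remains; maximum matching = 6.
König certificate: {u1, u2, u3, u4, u7, v6} is a vertex cover of size 6 (every listed pair touches it), so no matching can be larger.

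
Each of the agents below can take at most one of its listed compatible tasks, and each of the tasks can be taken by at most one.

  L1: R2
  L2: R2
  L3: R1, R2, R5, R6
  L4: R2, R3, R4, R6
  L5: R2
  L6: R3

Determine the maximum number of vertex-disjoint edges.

4

Unit-capacity flow: source→left, listed edges, right→sink; max matching = max flow.
Augmenting path L1→R2 (+1); matched 1.
Augmenting path L3→R1 (+1); matched 2.
Augmenting path L4→R3 (+1); matched 3.
Augmenting path L6→R3→L4→R4 (+1); matched 4.
No augmenting path remains; maximum matching = 4.
König certificate: {L3, L4, L6, R2} is a vertex cover of size 4 (every listed pair touches it), so no matching can be larger.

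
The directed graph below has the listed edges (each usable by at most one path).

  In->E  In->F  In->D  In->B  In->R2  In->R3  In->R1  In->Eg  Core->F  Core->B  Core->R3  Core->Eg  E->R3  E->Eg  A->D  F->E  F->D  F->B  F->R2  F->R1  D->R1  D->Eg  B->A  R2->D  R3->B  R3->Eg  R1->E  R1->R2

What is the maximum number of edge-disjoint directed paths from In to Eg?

4

Assign every edge capacity 1; by Menger, the answer equals the max flow.
Path In→Eg (+1); total 1.
Path In→E→Eg (+1); total 2.
Path In→D→Eg (+1); total 3.
Path In→R3→Eg (+1); total 4.
No residual In→Eg path; max flow = 4.
Certifying cut of size 4: {D→Eg, E→Eg, In→Eg, R3→Eg}.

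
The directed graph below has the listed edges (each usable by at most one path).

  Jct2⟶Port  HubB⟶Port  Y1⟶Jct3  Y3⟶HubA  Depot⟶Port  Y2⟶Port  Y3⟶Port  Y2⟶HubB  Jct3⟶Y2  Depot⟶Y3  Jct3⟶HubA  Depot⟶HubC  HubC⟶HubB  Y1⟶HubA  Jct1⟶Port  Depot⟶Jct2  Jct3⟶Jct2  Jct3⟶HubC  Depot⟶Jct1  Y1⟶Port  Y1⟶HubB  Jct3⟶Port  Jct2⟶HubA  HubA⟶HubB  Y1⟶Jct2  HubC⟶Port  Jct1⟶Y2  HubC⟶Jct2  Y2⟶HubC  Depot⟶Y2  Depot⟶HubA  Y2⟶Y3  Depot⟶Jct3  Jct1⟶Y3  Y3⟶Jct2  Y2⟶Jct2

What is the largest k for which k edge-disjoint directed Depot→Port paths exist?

8

Assign every edge capacity 1; by Menger, the answer equals the max flow.
Path Depot→Port (+1); total 1.
Path Depot→Jct3→Port (+1); total 2.
Path Depot→HubC→Port (+1); total 3.
Path Depot→Y2→Port (+1); total 4.
Path Depot→Jct1→Port (+1); total 5.
Path Depot→Y3→Port (+1); total 6.
Path Depot→Jct2→Port (+1); total 7.
Path Depot→HubA→HubB→Port (+1); total 8.
No residual Depot→Port path; max flow = 8.
Certifying cut of size 8: {Depot→HubA, Depot→HubC, Depot→Jct1, Depot→Jct2, Depot→Jct3, Depot→Port, Depot→Y2, Depot→Y3}.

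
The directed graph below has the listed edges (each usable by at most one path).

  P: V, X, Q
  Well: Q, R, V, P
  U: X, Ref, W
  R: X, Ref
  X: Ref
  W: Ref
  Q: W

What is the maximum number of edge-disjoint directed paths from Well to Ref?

3

Assign every edge capacity 1; by Menger, the answer equals the max flow.
Path Well→R→Ref (+1); total 1.
Path Well→P→X→Ref (+1); total 2.
Path Well→Q→W→Ref (+1); total 3.
No residual Well→Ref path; max flow = 3.
Certifying cut of size 3: {Well→P, Well→Q, Well→R}.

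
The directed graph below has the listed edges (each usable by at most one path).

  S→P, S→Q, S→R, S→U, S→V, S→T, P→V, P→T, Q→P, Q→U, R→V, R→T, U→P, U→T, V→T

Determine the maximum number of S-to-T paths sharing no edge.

5

Assign every edge capacity 1; by Menger, the answer equals the max flow.
Path S→T (+1); total 1.
Path S→P→T (+1); total 2.
Path S→R→T (+1); total 3.
Path S→U→T (+1); total 4.
Path S→V→T (+1); total 5.
No residual S→T path; max flow = 5.
Certifying cut of size 5: {P→T, S→R, S→T, U→T, V→T}.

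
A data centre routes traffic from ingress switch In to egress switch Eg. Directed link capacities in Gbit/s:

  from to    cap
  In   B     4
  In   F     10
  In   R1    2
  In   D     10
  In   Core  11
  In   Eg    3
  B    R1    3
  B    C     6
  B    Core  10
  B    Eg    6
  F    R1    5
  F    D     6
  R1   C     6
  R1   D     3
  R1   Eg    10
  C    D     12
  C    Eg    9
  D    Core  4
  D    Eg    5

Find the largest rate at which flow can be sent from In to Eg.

Augment In→Eg: bottleneck 3, flow now 3.
Augment In→B→Eg: bottleneck 4, flow now 7.
Augment In→R1→Eg: bottleneck 2, flow now 9.
Augment In→D→Eg: bottleneck 5, flow now 14.
Augment In→F→R1→Eg: bottleneck 5, flow now 19.
No augmenting path remains; maximum flow = 19.
In the residual graph, reachable from In: {In, F, D, Core}.
Min-cut edges: In→B (4), In→R1 (2), In→Eg (3), F→R1 (5), D→Eg (5); capacity 4 + 2 + 3 + 5 + 5 = 19.
This cut is saturated, so no flow can exceed 19.

19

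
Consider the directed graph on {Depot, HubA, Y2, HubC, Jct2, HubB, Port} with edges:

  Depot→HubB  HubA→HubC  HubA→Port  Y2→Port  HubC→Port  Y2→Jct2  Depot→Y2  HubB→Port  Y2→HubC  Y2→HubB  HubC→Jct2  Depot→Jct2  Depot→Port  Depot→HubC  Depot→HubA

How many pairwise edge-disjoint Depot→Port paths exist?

5

Assign every edge capacity 1; by Menger, the answer equals the max flow.
Path Depot→Port (+1); total 1.
Path Depot→HubA→Port (+1); total 2.
Path Depot→Y2→Port (+1); total 3.
Path Depot→HubC→Port (+1); total 4.
Path Depot→HubB→Port (+1); total 5.
No residual Depot→Port path; max flow = 5.
Certifying cut of size 5: {Depot→HubA, Depot→HubB, Depot→HubC, Depot→Port, Depot→Y2}.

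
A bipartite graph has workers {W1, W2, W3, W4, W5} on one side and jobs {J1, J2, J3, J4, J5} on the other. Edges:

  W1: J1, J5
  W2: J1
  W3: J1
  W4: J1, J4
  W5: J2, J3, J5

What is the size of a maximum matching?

Unit-capacity flow: source→left, listed edges, right→sink; max matching = max flow.
Augmenting path W1→J1 (+1); matched 1.
Augmenting path W4→J4 (+1); matched 2.
Augmenting path W5→J2 (+1); matched 3.
Augmenting path W2→J1→W1→J5 (+1); matched 4.
No augmenting path remains; maximum matching = 4.
König certificate: {W1, W4, W5, J1} is a vertex cover of size 4 (every listed pair touches it), so no matching can be larger.

4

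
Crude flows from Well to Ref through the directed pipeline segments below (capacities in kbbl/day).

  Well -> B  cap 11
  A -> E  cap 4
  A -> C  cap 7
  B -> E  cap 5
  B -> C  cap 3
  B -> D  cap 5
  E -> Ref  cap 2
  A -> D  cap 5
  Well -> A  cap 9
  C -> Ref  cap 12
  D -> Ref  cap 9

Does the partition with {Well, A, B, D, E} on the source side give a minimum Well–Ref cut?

No — its capacity is 21, but the minimum cut has capacity 19.

Given cut capacity: 7 + 3 + 9 + 2 = 21.
Augment Well→A→C→Ref: bottleneck 7, flow now 7.
Augment Well→A→D→Ref: bottleneck 2, flow now 9.
Augment Well→B→C→Ref: bottleneck 3, flow now 12.
Augment Well→B→D→Ref: bottleneck 5, flow now 17.
Augment Well→B→E→Ref: bottleneck 2, flow now 19.
No augmenting path remains; maximum flow = 19.
In the residual graph, reachable from Well: {Well, B, E}.
Min-cut edges: Well→A (9), B→C (3), B→D (5), E→Ref (2); capacity 9 + 3 + 5 + 2 = 19.
Cut capacity 21 exceeds the max flow 19, so it is not minimum.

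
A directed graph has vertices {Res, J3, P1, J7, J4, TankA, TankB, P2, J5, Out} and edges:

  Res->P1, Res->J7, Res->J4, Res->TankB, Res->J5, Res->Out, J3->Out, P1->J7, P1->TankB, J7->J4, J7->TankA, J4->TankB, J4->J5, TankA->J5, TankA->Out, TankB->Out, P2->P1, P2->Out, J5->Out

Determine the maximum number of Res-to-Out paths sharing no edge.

Assign every edge capacity 1; by Menger, the answer equals the max flow.
Path Res→Out (+1); total 1.
Path Res→TankB→Out (+1); total 2.
Path Res→J5→Out (+1); total 3.
Path Res→J7→TankA→Out (+1); total 4.
No residual Res→Out path; max flow = 4.
Certifying cut of size 4: {J5→Out, J7→TankA, Res→Out, TankB→Out}.

4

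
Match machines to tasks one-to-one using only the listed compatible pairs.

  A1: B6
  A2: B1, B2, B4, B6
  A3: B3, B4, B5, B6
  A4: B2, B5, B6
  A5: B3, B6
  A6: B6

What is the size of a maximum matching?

Unit-capacity flow: source→left, listed edges, right→sink; max matching = max flow.
Augmenting path A1→B6 (+1); matched 1.
Augmenting path A2→B1 (+1); matched 2.
Augmenting path A3→B3 (+1); matched 3.
Augmenting path A4→B2 (+1); matched 4.
Augmenting path A5→B3→A3→B4 (+1); matched 5.
No augmenting path remains; maximum matching = 5.
König certificate: {A2, A3, A4, A5, B6} is a vertex cover of size 5 (every listed pair touches it), so no matching can be larger.

5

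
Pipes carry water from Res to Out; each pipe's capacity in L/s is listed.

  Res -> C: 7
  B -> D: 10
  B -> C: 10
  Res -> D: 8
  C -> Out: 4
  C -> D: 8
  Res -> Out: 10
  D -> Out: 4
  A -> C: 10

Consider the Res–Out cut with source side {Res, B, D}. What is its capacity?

31

Edges leaving {Res, B, D}: Res→C (7), Res→Out (10), B→C (10), D→Out (4).
Cut capacity = 7 + 10 + 10 + 4 = 31.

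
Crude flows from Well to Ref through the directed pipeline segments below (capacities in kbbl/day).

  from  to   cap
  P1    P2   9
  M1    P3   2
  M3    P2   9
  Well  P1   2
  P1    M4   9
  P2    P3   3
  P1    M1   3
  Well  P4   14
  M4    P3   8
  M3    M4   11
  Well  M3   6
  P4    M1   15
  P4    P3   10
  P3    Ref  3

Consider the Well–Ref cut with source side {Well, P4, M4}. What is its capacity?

Edges leaving {Well, P4, M4}: Well→M3 (6), Well→P1 (2), P4→M1 (15), P4→P3 (10), M4→P3 (8).
Cut capacity = 6 + 2 + 15 + 10 + 8 = 41.

41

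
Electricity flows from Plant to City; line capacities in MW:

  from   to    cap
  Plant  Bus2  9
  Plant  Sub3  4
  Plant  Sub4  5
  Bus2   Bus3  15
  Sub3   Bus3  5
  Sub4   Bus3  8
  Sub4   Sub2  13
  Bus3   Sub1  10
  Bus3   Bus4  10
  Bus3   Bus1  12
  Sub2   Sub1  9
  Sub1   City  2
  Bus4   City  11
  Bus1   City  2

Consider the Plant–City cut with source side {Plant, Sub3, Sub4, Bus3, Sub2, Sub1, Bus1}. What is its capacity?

Edges leaving {Plant, Sub3, Sub4, Bus3, Sub2, Sub1, Bus1}: Plant→Bus2 (9), Bus3→Bus4 (10), Sub1→City (2), Bus1→City (2).
Cut capacity = 9 + 10 + 2 + 2 = 23.

23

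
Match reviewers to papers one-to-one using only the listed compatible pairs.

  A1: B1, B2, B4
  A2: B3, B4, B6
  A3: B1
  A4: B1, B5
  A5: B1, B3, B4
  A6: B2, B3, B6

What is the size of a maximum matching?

Unit-capacity flow: source→left, listed edges, right→sink; max matching = max flow.
Augmenting path A1→B1 (+1); matched 1.
Augmenting path A2→B3 (+1); matched 2.
Augmenting path A4→B5 (+1); matched 3.
Augmenting path A5→B4 (+1); matched 4.
Augmenting path A6→B2 (+1); matched 5.
Augmenting path A3→B1→A1→B2→A6→B6 (+1); matched 6.
No augmenting path remains; maximum matching = 6.
König certificate: {A1, A2, A3, A4, A5, A6} is a vertex cover of size 6 (every listed pair touches it), so no matching can be larger.

6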